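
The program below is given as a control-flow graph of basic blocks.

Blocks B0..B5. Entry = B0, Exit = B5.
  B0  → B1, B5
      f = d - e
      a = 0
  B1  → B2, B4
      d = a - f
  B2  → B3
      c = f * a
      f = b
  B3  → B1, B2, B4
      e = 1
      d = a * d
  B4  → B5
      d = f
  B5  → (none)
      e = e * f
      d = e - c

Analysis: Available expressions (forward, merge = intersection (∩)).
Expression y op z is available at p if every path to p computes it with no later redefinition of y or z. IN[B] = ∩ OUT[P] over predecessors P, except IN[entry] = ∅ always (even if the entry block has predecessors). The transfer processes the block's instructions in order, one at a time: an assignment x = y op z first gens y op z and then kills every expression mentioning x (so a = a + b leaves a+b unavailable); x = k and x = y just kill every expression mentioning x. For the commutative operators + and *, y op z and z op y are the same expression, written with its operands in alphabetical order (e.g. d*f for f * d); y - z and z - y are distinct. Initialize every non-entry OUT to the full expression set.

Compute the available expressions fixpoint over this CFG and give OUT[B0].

Converged values:
  B0:  IN={}  OUT={d-e}
  B1:  IN={}  OUT={a-f}
  B2:  IN={}  OUT={}
  B3:  IN={}  OUT={}
  B4:  IN={}  OUT={}
  B5:  IN={}  OUT={e-c}

B0 is the boundary node: IN[B0] = {}
Applying B0's transfer function to that IN value gives OUT[B0] (row B0 above).

Answer: {d-e}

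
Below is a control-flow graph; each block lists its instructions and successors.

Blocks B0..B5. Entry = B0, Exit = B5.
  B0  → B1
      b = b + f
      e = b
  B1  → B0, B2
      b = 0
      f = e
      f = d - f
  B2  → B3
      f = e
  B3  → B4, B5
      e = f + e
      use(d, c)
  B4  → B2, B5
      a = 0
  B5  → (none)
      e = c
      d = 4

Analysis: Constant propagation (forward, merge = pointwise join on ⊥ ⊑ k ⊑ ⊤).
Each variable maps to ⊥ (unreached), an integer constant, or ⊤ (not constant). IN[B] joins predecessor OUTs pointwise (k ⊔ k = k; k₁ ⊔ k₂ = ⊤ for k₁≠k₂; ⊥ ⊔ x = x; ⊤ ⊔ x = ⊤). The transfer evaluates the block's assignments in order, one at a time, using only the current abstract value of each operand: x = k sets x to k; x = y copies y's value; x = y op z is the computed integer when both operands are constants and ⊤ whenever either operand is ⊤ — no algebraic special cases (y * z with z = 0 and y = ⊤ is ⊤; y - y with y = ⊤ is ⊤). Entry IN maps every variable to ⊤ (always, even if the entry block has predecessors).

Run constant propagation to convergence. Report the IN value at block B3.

Answer: {a: ⊤, b: 0, c: ⊤, d: ⊤, e: ⊤, f: ⊤}

Working:
Fixpoint table:
  B0:  IN=(all ⊤)  OUT=(all ⊤)
  B1:  IN=(all ⊤)  OUT={b:0; rest ⊤}
  B2:  IN={b:0; rest ⊤}  OUT={b:0; rest ⊤}
  B3:  IN={b:0; rest ⊤}  OUT={b:0; rest ⊤}
  B4:  IN={b:0; rest ⊤}  OUT={a:0, b:0; rest ⊤}
  B5:  IN={b:0; rest ⊤}  OUT={b:0, d:4; rest ⊤}

Merge at B3: IN[B3] = OUT[B2] = {a: ⊤, b: 0, c: ⊤, d: ⊤, e: ⊤, f: ⊤}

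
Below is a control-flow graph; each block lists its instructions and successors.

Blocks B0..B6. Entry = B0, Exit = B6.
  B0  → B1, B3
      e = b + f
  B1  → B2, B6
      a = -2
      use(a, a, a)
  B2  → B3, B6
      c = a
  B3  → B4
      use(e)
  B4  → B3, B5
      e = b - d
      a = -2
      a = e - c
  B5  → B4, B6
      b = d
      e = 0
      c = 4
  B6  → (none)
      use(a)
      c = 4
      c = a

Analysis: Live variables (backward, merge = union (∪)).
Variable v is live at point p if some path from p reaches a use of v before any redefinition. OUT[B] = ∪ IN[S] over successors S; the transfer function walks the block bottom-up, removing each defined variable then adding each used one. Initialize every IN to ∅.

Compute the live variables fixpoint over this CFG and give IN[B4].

Answer: {b, c, d}

Trace:
Converged values:
  B0:  IN={b, c, d, f}  OUT={b, c, d, e}
  B1:  IN={b, d, e}  OUT={a, b, d, e}
  B2:  IN={a, b, d, e}  OUT={a, b, c, d, e}
  B3:  IN={b, c, d, e}  OUT={b, c, d}
  B4:  IN={b, c, d}  OUT={a, b, c, d, e}
  B5:  IN={a, d}  OUT={a, b, c, d}
  B6:  IN={a}  OUT={}

Merge at B4: OUT[B4] = IN[B3] ⊔ IN[B5] = {a, b, c, d, e}
Applying B4's transfer function to that OUT value gives IN[B4] (row B4 above).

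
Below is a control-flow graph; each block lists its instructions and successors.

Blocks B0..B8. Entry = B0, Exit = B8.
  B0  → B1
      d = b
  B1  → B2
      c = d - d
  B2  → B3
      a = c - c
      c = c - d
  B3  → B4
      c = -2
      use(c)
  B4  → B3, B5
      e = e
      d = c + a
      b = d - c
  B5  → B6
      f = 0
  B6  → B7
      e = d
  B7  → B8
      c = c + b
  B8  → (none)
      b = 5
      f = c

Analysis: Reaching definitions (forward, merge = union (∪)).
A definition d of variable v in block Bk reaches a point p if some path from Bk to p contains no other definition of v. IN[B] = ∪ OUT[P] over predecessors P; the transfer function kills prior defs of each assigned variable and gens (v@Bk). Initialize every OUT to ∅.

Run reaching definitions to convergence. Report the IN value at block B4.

Per-block solution:
  B0:   IN={}   OUT={d@B0}
  B1:   IN={d@B0}   OUT={c@B1, d@B0}
  B2:   IN={c@B1, d@B0}   OUT={a@B2, c@B2, d@B0}
  B3:   IN={a@B2, b@B4, c@B2, c@B3, d@B0, d@B4, e@B4}   OUT={a@B2, b@B4, c@B3, d@B0, d@B4, e@B4}
  B4:   IN={a@B2, b@B4, c@B3, d@B0, d@B4, e@B4}   OUT={a@B2, b@B4, c@B3, d@B4, e@B4}
  B5:   IN={a@B2, b@B4, c@B3, d@B4, e@B4}   OUT={a@B2, b@B4, c@B3, d@B4, e@B4, f@B5}
  B6:   IN={a@B2, b@B4, c@B3, d@B4, e@B4, f@B5}   OUT={a@B2, b@B4, c@B3, d@B4, e@B6, f@B5}
  B7:   IN={a@B2, b@B4, c@B3, d@B4, e@B6, f@B5}   OUT={a@B2, b@B4, c@B7, d@B4, e@B6, f@B5}
  B8:   IN={a@B2, b@B4, c@B7, d@B4, e@B6, f@B5}   OUT={a@B2, b@B8, c@B7, d@B4, e@B6, f@B8}

Merge at B4: IN[B4] = OUT[B3] = {a@B2, b@B4, c@B3, d@B0, d@B4, e@B4}

Answer: {a@B2, b@B4, c@B3, d@B0, d@B4, e@B4}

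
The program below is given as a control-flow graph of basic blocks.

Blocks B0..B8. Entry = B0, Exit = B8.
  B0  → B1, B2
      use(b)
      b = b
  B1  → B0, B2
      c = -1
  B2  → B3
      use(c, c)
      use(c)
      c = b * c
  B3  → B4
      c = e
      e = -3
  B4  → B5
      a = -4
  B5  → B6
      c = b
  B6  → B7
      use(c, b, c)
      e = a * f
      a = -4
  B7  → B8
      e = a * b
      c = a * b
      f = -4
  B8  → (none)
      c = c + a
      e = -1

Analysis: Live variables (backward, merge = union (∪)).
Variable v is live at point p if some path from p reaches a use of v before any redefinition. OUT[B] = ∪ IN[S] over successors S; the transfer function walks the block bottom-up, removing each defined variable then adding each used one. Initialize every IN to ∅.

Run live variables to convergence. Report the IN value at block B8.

Fixpoint table:
  B0: | IN={b, c, e, f} | OUT={b, c, e, f}
  B1: | IN={b, e, f} | OUT={b, c, e, f}
  B2: | IN={b, c, e, f} | OUT={b, e, f}
  B3: | IN={b, e, f} | OUT={b, f}
  B4: | IN={b, f} | OUT={a, b, f}
  B5: | IN={a, b, f} | OUT={a, b, c, f}
  B6: | IN={a, b, c, f} | OUT={a, b}
  B7: | IN={a, b} | OUT={a, c}
  B8: | IN={a, c} | OUT={}

B8 is the boundary node: OUT[B8] = {}
Applying B8's transfer function to that OUT value gives IN[B8] (row B8 above).

Answer: {a, c}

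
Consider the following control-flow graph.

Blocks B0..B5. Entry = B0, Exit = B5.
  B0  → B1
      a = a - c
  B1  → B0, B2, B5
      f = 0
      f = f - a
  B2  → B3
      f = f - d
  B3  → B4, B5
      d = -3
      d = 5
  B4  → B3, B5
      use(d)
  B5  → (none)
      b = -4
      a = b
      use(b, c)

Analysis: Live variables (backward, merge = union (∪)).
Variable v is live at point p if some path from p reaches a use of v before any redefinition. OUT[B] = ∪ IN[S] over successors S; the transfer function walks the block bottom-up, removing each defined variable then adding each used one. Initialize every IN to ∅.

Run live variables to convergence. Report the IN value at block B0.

Answer: {a, c, d}

Derivation:
Per-block solution:
  B0: | IN={a, c, d} | OUT={a, c, d}
  B1: | IN={a, c, d} | OUT={a, c, d, f}
  B2: | IN={c, d, f} | OUT={c}
  B3: | IN={c} | OUT={c, d}
  B4: | IN={c, d} | OUT={c}
  B5: | IN={c} | OUT={}

Merge at B0: OUT[B0] = IN[B1] = {a, c, d}
Applying B0's transfer function to that OUT value gives IN[B0] (row B0 above).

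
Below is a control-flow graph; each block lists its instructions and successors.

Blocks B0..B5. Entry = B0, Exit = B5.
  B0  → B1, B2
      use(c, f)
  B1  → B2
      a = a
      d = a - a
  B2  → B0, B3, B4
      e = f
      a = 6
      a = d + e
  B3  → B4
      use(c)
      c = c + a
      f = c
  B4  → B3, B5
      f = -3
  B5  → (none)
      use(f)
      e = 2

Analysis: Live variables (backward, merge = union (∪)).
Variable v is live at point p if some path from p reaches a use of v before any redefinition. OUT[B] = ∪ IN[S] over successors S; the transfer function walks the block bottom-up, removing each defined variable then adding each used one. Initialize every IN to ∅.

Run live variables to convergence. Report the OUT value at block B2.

Answer: {a, c, d, f}

Working:
Per-block solution:
  B0:  IN={a, c, d, f}  OUT={a, c, d, f}
  B1:  IN={a, c, f}  OUT={c, d, f}
  B2:  IN={c, d, f}  OUT={a, c, d, f}
  B3:  IN={a, c}  OUT={a, c}
  B4:  IN={a, c}  OUT={a, c, f}
  B5:  IN={f}  OUT={}

Merge at B2: OUT[B2] = IN[B0] ⊔ IN[B3] ⊔ IN[B4] = {a, c, d, f}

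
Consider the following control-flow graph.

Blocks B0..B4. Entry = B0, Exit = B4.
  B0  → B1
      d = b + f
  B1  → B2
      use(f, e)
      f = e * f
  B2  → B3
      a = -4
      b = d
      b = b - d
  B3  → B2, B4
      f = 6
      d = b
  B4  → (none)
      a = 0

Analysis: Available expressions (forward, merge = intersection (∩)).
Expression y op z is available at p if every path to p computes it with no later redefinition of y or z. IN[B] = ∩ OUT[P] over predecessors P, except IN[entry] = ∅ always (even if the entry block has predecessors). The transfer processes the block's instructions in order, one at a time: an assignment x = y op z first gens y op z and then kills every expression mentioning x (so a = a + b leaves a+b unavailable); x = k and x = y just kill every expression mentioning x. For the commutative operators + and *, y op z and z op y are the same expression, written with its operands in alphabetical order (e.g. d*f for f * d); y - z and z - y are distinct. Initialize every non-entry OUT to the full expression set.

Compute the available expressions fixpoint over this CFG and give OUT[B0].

Answer: {b+f}

Trace:
Fixpoint table:
  B0:  IN={}  OUT={b+f}
  B1:  IN={b+f}  OUT={}
  B2:  IN={}  OUT={}
  B3:  IN={}  OUT={}
  B4:  IN={}  OUT={}

B0 is the boundary node: IN[B0] = {}
Applying B0's transfer function to that IN value gives OUT[B0] (row B0 above).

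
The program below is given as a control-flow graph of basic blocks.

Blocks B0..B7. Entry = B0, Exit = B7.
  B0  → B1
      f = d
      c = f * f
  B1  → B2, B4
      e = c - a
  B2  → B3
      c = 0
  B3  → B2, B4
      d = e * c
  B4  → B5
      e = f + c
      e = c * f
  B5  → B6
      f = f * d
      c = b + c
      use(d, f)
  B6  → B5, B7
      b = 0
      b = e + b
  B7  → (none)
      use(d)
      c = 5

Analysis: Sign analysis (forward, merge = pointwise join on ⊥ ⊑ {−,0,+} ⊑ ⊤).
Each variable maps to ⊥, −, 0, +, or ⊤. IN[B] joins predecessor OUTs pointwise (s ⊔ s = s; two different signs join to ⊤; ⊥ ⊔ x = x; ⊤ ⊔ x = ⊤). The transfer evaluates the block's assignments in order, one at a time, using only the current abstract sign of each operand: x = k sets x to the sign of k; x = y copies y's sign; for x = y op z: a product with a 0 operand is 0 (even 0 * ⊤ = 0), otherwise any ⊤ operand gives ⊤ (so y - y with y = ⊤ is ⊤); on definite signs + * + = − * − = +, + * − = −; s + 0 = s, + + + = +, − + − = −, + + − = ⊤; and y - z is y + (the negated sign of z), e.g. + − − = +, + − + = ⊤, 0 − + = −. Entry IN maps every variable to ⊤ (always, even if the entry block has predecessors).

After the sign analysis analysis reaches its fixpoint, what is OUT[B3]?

Answer: {a: ⊤, b: ⊤, c: 0, d: 0, e: ⊤, f: ⊤}

Derivation:
Fixpoint table:
  B0: | IN=(all ⊤) | OUT=(all ⊤)
  B1: | IN=(all ⊤) | OUT=(all ⊤)
  B2: | IN=(all ⊤) | OUT={c:0; rest ⊤}
  B3: | IN={c:0; rest ⊤} | OUT={c:0, d:0; rest ⊤}
  B4: | IN=(all ⊤) | OUT=(all ⊤)
  B5: | IN=(all ⊤) | OUT=(all ⊤)
  B6: | IN=(all ⊤) | OUT=(all ⊤)
  B7: | IN=(all ⊤) | OUT={c:+; rest ⊤}

Merge at B3: IN[B3] = OUT[B2] = {a: ⊤, b: ⊤, c: 0, d: ⊤, e: ⊤, f: ⊤}
Applying B3's transfer function to that IN value gives OUT[B3] (row B3 above).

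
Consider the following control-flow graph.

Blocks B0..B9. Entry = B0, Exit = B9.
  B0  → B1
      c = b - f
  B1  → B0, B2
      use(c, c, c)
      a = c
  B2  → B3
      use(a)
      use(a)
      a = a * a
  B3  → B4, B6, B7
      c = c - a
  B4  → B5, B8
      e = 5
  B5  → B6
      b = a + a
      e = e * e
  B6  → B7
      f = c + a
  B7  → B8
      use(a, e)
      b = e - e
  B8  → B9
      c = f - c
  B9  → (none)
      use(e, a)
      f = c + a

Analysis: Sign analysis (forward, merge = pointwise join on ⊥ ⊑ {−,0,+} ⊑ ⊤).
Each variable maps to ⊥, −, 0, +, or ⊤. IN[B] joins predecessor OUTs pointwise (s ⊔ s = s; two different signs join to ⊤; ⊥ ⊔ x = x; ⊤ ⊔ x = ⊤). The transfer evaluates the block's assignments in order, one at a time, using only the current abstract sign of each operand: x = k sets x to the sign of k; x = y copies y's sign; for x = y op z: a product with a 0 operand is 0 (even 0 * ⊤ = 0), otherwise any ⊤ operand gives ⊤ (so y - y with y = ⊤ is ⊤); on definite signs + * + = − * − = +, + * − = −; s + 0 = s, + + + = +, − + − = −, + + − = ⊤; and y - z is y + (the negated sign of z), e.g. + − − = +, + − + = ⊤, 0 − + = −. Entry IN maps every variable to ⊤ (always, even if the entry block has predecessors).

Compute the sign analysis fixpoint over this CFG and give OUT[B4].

Per-block solution:
  B0:  IN=(all ⊤)  OUT=(all ⊤)
  B1:  IN=(all ⊤)  OUT=(all ⊤)
  B2:  IN=(all ⊤)  OUT=(all ⊤)
  B3:  IN=(all ⊤)  OUT=(all ⊤)
  B4:  IN=(all ⊤)  OUT={e:+; rest ⊤}
  B5:  IN={e:+; rest ⊤}  OUT={e:+; rest ⊤}
  B6:  IN=(all ⊤)  OUT=(all ⊤)
  B7:  IN=(all ⊤)  OUT=(all ⊤)
  B8:  IN=(all ⊤)  OUT=(all ⊤)
  B9:  IN=(all ⊤)  OUT=(all ⊤)

Merge at B4: IN[B4] = OUT[B3] = {a: ⊤, b: ⊤, c: ⊤, d: ⊤, e: ⊤, f: ⊤}
Applying B4's transfer function to that IN value gives OUT[B4] (row B4 above).

Answer: {a: ⊤, b: ⊤, c: ⊤, d: ⊤, e: +, f: ⊤}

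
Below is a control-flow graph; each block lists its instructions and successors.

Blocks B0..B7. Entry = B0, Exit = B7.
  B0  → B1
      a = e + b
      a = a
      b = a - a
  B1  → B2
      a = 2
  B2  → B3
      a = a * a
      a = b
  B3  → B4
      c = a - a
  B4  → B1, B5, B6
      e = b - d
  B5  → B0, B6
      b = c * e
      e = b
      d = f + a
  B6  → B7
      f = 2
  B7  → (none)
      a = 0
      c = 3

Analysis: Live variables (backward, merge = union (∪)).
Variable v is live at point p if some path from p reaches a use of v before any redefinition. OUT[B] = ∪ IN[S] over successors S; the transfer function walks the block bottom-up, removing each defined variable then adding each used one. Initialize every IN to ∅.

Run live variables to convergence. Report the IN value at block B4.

Fixpoint table:
  B0: | IN={b, d, e, f} | OUT={b, d, f}
  B1: | IN={b, d, f} | OUT={a, b, d, f}
  B2: | IN={a, b, d, f} | OUT={a, b, d, f}
  B3: | IN={a, b, d, f} | OUT={a, b, c, d, f}
  B4: | IN={a, b, c, d, f} | OUT={a, b, c, d, e, f}
  B5: | IN={a, c, e, f} | OUT={b, d, e, f}
  B6: | IN={} | OUT={}
  B7: | IN={} | OUT={}

Merge at B4: OUT[B4] = IN[B1] ⊔ IN[B5] ⊔ IN[B6] = {a, b, c, d, e, f}
Applying B4's transfer function to that OUT value gives IN[B4] (row B4 above).

Answer: {a, b, c, d, f}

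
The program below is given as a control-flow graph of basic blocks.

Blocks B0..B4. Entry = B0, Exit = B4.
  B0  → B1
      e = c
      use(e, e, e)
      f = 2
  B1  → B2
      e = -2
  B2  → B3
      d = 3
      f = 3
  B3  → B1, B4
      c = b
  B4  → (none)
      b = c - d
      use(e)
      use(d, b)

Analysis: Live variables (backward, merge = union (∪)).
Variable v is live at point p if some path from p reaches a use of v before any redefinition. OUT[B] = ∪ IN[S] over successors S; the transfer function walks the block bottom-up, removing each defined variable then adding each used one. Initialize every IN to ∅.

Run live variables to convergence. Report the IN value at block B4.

Answer: {c, d, e}

Trace:
Converged values:
  B0: | IN={b, c} | OUT={b}
  B1: | IN={b} | OUT={b, e}
  B2: | IN={b, e} | OUT={b, d, e}
  B3: | IN={b, d, e} | OUT={b, c, d, e}
  B4: | IN={c, d, e} | OUT={}

B4 is the boundary node: OUT[B4] = {}
Applying B4's transfer function to that OUT value gives IN[B4] (row B4 above).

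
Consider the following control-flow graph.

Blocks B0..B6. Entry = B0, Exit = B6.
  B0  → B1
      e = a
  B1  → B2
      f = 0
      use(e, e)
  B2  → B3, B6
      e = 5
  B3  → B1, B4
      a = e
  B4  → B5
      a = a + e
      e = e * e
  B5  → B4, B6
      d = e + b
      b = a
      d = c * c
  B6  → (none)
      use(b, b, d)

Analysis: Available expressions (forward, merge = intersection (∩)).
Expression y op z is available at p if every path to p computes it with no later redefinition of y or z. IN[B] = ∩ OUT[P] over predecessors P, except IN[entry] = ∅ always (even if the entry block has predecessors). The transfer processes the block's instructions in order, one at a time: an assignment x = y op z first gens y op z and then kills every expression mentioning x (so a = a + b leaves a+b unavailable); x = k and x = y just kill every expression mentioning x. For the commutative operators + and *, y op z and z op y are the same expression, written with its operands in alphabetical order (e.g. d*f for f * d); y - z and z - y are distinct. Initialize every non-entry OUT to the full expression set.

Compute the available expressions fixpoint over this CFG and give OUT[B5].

Answer: {c*c}

Working:
Converged values:
  B0: | IN={} | OUT={}
  B1: | IN={} | OUT={}
  B2: | IN={} | OUT={}
  B3: | IN={} | OUT={}
  B4: | IN={} | OUT={}
  B5: | IN={} | OUT={c*c}
  B6: | IN={} | OUT={}

Merge at B5: IN[B5] = OUT[B4] = {}
Applying B5's transfer function to that IN value gives OUT[B5] (row B5 above).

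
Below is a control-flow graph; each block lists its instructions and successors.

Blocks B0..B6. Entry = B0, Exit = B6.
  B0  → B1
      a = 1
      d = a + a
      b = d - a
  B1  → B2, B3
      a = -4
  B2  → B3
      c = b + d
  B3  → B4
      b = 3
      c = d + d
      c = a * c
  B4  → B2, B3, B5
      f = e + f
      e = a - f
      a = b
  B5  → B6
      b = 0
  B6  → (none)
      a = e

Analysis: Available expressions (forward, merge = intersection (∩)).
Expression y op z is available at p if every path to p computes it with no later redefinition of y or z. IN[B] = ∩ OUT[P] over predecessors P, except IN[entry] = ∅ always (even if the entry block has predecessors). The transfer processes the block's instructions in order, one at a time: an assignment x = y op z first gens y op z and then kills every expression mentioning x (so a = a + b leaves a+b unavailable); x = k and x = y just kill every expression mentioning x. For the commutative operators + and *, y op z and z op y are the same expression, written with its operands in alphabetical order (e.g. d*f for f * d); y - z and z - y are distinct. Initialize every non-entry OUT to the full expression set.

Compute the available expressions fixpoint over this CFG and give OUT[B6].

Answer: {d+d}

Working:
Fixpoint table:
  B0: | IN={} | OUT={a+a, d-a}
  B1: | IN={a+a, d-a} | OUT={}
  B2: | IN={} | OUT={b+d}
  B3: | IN={} | OUT={d+d}
  B4: | IN={d+d} | OUT={d+d}
  B5: | IN={d+d} | OUT={d+d}
  B6: | IN={d+d} | OUT={d+d}

Merge at B6: IN[B6] = OUT[B5] = {d+d}
Applying B6's transfer function to that IN value gives OUT[B6] (row B6 above).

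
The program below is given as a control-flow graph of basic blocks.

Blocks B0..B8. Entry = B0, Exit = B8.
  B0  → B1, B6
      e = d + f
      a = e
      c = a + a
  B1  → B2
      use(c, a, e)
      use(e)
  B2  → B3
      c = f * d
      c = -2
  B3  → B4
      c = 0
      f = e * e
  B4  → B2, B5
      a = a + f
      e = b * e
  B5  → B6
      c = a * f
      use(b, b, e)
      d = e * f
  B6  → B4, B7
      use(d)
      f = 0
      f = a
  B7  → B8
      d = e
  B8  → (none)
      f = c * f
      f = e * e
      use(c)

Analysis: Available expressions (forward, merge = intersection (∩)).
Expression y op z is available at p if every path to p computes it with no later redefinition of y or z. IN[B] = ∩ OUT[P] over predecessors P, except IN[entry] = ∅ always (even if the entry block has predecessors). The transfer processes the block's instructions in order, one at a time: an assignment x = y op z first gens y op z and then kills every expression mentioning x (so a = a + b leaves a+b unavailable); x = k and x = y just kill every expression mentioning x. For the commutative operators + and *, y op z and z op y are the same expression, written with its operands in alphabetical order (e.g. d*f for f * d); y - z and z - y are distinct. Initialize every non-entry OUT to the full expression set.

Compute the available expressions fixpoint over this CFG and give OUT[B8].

Converged values:
  B0: | IN={} | OUT={a+a, d+f}
  B1: | IN={a+a, d+f} | OUT={a+a, d+f}
  B2: | IN={} | OUT={d*f}
  B3: | IN={d*f} | OUT={e*e}
  B4: | IN={} | OUT={}
  B5: | IN={} | OUT={a*f, e*f}
  B6: | IN={} | OUT={}
  B7: | IN={} | OUT={}
  B8: | IN={} | OUT={e*e}

Merge at B8: IN[B8] = OUT[B7] = {}
Applying B8's transfer function to that IN value gives OUT[B8] (row B8 above).

Answer: {e*e}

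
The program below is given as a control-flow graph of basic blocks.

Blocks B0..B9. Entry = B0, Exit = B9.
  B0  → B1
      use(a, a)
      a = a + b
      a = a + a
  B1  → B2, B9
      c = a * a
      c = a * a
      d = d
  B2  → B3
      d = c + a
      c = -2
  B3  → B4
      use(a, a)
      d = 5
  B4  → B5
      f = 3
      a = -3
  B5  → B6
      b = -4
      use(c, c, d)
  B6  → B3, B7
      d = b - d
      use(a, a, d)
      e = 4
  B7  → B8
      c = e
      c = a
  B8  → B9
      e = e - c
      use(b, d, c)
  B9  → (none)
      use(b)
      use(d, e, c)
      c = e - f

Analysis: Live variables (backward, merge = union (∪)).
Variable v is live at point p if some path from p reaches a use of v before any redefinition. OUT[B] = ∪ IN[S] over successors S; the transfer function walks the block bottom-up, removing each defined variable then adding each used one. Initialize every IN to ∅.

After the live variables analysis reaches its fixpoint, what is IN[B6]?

Answer: {a, b, c, d, f}

Trace:
Fixpoint table:
  B0: | IN={a, b, d, e, f} | OUT={a, b, d, e, f}
  B1: | IN={a, b, d, e, f} | OUT={a, b, c, d, e, f}
  B2: | IN={a, c} | OUT={a, c}
  B3: | IN={a, c} | OUT={c, d}
  B4: | IN={c, d} | OUT={a, c, d, f}
  B5: | IN={a, c, d, f} | OUT={a, b, c, d, f}
  B6: | IN={a, b, c, d, f} | OUT={a, b, c, d, e, f}
  B7: | IN={a, b, d, e, f} | OUT={b, c, d, e, f}
  B8: | IN={b, c, d, e, f} | OUT={b, c, d, e, f}
  B9: | IN={b, c, d, e, f} | OUT={}

Merge at B6: OUT[B6] = IN[B3] ⊔ IN[B7] = {a, b, c, d, e, f}
Applying B6's transfer function to that OUT value gives IN[B6] (row B6 above).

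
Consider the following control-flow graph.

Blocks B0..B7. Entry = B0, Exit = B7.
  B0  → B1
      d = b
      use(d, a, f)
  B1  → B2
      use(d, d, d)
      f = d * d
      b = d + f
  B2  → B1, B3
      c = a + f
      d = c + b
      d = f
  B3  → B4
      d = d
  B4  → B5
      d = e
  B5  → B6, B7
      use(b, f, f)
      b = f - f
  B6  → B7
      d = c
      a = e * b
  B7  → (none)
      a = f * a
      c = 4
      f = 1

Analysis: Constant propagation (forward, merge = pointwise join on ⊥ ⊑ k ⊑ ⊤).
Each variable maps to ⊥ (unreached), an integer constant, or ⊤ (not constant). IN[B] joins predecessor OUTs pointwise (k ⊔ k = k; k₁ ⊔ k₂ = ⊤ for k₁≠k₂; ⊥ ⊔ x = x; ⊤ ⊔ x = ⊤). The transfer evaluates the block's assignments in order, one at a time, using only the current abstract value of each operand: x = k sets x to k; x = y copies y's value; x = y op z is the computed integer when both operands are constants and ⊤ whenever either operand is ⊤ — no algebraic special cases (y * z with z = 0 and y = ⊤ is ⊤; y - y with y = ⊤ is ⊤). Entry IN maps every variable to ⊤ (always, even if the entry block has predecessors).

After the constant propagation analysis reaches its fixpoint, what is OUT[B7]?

Answer: {a: ⊤, b: ⊤, c: 4, d: ⊤, e: ⊤, f: 1}

Working:
Fixpoint table:
  B0: | IN=(all ⊤) | OUT=(all ⊤)
  B1: | IN=(all ⊤) | OUT=(all ⊤)
  B2: | IN=(all ⊤) | OUT=(all ⊤)
  B3: | IN=(all ⊤) | OUT=(all ⊤)
  B4: | IN=(all ⊤) | OUT=(all ⊤)
  B5: | IN=(all ⊤) | OUT=(all ⊤)
  B6: | IN=(all ⊤) | OUT=(all ⊤)
  B7: | IN=(all ⊤) | OUT={c:4, f:1; rest ⊤}

Merge at B7: IN[B7] = OUT[B5] ⊔ OUT[B6] = {a: ⊤, b: ⊤, c: ⊤, d: ⊤, e: ⊤, f: ⊤}
Applying B7's transfer function to that IN value gives OUT[B7] (row B7 above).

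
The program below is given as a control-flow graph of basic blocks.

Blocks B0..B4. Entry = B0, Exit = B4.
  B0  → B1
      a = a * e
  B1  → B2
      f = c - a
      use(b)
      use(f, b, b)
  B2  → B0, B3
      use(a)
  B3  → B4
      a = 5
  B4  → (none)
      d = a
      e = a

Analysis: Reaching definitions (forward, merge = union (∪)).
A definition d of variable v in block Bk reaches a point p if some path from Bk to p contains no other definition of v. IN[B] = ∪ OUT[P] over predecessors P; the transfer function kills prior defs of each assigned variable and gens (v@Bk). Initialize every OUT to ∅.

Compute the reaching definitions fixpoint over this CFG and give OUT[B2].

Converged values:
  B0:   IN={a@B0, f@B1}   OUT={a@B0, f@B1}
  B1:   IN={a@B0, f@B1}   OUT={a@B0, f@B1}
  B2:   IN={a@B0, f@B1}   OUT={a@B0, f@B1}
  B3:   IN={a@B0, f@B1}   OUT={a@B3, f@B1}
  B4:   IN={a@B3, f@B1}   OUT={a@B3, d@B4, e@B4, f@B1}

Merge at B2: IN[B2] = OUT[B1] = {a@B0, f@B1}
Applying B2's transfer function to that IN value gives OUT[B2] (row B2 above).

Answer: {a@B0, f@B1}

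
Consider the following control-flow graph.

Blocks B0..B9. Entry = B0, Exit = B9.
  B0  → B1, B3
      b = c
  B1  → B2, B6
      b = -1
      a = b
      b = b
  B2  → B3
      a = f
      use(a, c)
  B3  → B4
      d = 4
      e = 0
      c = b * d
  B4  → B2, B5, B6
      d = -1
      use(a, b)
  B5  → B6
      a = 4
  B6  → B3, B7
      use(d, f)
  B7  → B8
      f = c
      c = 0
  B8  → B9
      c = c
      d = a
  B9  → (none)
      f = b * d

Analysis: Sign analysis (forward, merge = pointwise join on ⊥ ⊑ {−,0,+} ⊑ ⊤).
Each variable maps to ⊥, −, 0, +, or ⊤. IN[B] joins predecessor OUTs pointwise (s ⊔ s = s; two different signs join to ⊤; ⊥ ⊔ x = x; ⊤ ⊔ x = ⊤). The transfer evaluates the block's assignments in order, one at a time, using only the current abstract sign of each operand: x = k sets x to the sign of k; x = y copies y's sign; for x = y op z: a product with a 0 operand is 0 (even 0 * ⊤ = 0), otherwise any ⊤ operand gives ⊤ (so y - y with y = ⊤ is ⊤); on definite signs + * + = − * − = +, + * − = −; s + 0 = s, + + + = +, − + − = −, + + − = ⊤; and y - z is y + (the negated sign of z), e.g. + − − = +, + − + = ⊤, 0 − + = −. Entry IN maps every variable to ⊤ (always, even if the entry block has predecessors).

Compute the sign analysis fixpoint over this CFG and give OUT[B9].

Per-block solution:
  B0:   IN=(all ⊤)   OUT=(all ⊤)
  B1:   IN=(all ⊤)   OUT={a:-, b:-; rest ⊤}
  B2:   IN=(all ⊤)   OUT=(all ⊤)
  B3:   IN=(all ⊤)   OUT={d:+, e:0; rest ⊤}
  B4:   IN={d:+, e:0; rest ⊤}   OUT={d:-, e:0; rest ⊤}
  B5:   IN={d:-, e:0; rest ⊤}   OUT={a:+, d:-, e:0; rest ⊤}
  B6:   IN=(all ⊤)   OUT=(all ⊤)
  B7:   IN=(all ⊤)   OUT={c:0; rest ⊤}
  B8:   IN={c:0; rest ⊤}   OUT={c:0; rest ⊤}
  B9:   IN={c:0; rest ⊤}   OUT={c:0; rest ⊤}

Merge at B9: IN[B9] = OUT[B8] = {a: ⊤, b: ⊤, c: 0, d: ⊤, e: ⊤, f: ⊤}
Applying B9's transfer function to that IN value gives OUT[B9] (row B9 above).

Answer: {a: ⊤, b: ⊤, c: 0, d: ⊤, e: ⊤, f: ⊤}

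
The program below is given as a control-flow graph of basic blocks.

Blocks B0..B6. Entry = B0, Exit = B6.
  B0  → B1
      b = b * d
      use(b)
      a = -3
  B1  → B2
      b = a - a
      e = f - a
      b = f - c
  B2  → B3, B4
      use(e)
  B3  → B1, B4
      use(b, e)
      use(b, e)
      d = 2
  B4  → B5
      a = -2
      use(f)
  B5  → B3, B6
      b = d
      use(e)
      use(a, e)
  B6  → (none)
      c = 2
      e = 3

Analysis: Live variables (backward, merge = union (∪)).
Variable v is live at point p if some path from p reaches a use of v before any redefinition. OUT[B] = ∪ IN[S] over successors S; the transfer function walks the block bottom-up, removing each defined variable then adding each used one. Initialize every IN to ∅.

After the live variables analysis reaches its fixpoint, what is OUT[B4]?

Fixpoint table:
  B0: | IN={b, c, d, f} | OUT={a, c, d, f}
  B1: | IN={a, c, d, f} | OUT={a, b, c, d, e, f}
  B2: | IN={a, b, c, d, e, f} | OUT={a, b, c, d, e, f}
  B3: | IN={a, b, c, e, f} | OUT={a, c, d, e, f}
  B4: | IN={c, d, e, f} | OUT={a, c, d, e, f}
  B5: | IN={a, c, d, e, f} | OUT={a, b, c, e, f}
  B6: | IN={} | OUT={}

Merge at B4: OUT[B4] = IN[B5] = {a, c, d, e, f}

Answer: {a, c, d, e, f}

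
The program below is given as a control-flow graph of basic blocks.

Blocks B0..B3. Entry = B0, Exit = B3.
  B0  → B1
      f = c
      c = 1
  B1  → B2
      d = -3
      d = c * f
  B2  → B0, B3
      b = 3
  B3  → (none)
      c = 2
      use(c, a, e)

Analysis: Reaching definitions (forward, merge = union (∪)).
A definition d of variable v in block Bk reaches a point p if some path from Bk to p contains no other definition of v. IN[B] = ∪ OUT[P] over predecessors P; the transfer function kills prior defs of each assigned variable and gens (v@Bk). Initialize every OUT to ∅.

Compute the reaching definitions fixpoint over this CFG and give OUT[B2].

Answer: {b@B2, c@B0, d@B1, f@B0}

Trace:
Fixpoint table:
  B0:  IN={b@B2, c@B0, d@B1, f@B0}  OUT={b@B2, c@B0, d@B1, f@B0}
  B1:  IN={b@B2, c@B0, d@B1, f@B0}  OUT={b@B2, c@B0, d@B1, f@B0}
  B2:  IN={b@B2, c@B0, d@B1, f@B0}  OUT={b@B2, c@B0, d@B1, f@B0}
  B3:  IN={b@B2, c@B0, d@B1, f@B0}  OUT={b@B2, c@B3, d@B1, f@B0}

Merge at B2: IN[B2] = OUT[B1] = {b@B2, c@B0, d@B1, f@B0}
Applying B2's transfer function to that IN value gives OUT[B2] (row B2 above).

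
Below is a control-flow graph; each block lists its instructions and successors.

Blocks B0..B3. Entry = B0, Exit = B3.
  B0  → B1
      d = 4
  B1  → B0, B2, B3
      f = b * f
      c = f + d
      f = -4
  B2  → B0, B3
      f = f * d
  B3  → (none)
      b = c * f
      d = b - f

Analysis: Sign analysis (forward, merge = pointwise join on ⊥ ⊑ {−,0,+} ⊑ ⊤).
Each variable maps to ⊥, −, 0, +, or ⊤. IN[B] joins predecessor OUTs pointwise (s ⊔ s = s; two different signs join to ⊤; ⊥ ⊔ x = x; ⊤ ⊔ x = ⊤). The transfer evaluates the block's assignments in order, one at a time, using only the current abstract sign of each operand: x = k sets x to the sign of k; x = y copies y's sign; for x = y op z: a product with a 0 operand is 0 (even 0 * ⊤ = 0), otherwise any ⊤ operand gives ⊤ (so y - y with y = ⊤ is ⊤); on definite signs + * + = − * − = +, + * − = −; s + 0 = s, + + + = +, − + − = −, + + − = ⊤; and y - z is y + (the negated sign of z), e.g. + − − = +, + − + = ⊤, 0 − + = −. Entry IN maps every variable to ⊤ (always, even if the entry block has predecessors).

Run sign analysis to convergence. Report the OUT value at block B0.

Fixpoint table:
  B0:   IN=(all ⊤)   OUT={d:+; rest ⊤}
  B1:   IN={d:+; rest ⊤}   OUT={d:+, f:-; rest ⊤}
  B2:   IN={d:+, f:-; rest ⊤}   OUT={d:+, f:-; rest ⊤}
  B3:   IN={d:+, f:-; rest ⊤}   OUT={f:-; rest ⊤}

Merge at B0 (entry node, so the boundary value (all ⊤) is joined with the incoming edge(s)): IN[B0] = (all ⊤) ⊔ OUT[B1] ⊔ OUT[B2] = {a: ⊤, b: ⊤, c: ⊤, d: ⊤, e: ⊤, f: ⊤}
Applying B0's transfer function to that IN value gives OUT[B0] (row B0 above).

Answer: {a: ⊤, b: ⊤, c: ⊤, d: +, e: ⊤, f: ⊤}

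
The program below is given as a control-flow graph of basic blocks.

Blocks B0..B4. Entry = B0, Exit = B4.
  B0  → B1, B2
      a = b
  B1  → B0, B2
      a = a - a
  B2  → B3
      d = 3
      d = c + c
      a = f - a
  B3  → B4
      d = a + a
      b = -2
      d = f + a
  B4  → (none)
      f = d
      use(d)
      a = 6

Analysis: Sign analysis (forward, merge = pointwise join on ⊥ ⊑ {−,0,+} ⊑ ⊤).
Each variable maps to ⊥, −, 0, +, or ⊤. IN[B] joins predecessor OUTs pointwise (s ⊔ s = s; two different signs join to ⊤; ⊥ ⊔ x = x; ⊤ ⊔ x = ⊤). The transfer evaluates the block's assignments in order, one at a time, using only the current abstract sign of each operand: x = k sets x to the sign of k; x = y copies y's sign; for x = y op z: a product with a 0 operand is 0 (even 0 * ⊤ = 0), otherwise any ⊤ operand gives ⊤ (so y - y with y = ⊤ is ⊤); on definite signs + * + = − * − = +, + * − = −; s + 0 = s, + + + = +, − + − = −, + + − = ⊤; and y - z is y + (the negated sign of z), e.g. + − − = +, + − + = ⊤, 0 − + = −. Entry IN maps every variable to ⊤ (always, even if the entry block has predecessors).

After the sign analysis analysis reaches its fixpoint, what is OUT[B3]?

Converged values:
  B0:  IN=(all ⊤)  OUT=(all ⊤)
  B1:  IN=(all ⊤)  OUT=(all ⊤)
  B2:  IN=(all ⊤)  OUT=(all ⊤)
  B3:  IN=(all ⊤)  OUT={b:-; rest ⊤}
  B4:  IN={b:-; rest ⊤}  OUT={a:+, b:-; rest ⊤}

Merge at B3: IN[B3] = OUT[B2] = {a: ⊤, b: ⊤, c: ⊤, d: ⊤, e: ⊤, f: ⊤}
Applying B3's transfer function to that IN value gives OUT[B3] (row B3 above).

Answer: {a: ⊤, b: -, c: ⊤, d: ⊤, e: ⊤, f: ⊤}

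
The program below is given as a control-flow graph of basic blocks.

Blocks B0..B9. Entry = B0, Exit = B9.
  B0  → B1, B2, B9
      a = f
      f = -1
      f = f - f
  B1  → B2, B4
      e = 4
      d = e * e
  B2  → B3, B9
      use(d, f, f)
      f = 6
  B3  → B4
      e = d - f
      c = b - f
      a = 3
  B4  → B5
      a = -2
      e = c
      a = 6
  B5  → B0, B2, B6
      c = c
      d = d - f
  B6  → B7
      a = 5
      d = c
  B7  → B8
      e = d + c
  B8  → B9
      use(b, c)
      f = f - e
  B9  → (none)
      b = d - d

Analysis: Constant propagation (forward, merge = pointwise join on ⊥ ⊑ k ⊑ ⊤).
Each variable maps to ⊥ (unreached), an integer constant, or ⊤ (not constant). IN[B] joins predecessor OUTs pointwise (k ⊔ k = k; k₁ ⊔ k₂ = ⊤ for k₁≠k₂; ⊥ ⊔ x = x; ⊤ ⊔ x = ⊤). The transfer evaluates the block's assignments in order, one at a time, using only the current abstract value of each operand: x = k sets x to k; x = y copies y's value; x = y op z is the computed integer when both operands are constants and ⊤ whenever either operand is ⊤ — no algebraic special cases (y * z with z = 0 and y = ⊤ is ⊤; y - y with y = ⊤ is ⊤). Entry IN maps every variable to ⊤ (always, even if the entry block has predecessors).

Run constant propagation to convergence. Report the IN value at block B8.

Fixpoint table:
  B0: | IN=(all ⊤) | OUT={f:0; rest ⊤}
  B1: | IN={f:0; rest ⊤} | OUT={d:16, e:4, f:0; rest ⊤}
  B2: | IN=(all ⊤) | OUT={f:6; rest ⊤}
  B3: | IN={f:6; rest ⊤} | OUT={a:3, f:6; rest ⊤}
  B4: | IN=(all ⊤) | OUT={a:6; rest ⊤}
  B5: | IN={a:6; rest ⊤} | OUT={a:6; rest ⊤}
  B6: | IN={a:6; rest ⊤} | OUT={a:5; rest ⊤}
  B7: | IN={a:5; rest ⊤} | OUT={a:5; rest ⊤}
  B8: | IN={a:5; rest ⊤} | OUT={a:5; rest ⊤}
  B9: | IN=(all ⊤) | OUT=(all ⊤)

Merge at B8: IN[B8] = OUT[B7] = {a: 5, b: ⊤, c: ⊤, d: ⊤, e: ⊤, f: ⊤}

Answer: {a: 5, b: ⊤, c: ⊤, d: ⊤, e: ⊤, f: ⊤}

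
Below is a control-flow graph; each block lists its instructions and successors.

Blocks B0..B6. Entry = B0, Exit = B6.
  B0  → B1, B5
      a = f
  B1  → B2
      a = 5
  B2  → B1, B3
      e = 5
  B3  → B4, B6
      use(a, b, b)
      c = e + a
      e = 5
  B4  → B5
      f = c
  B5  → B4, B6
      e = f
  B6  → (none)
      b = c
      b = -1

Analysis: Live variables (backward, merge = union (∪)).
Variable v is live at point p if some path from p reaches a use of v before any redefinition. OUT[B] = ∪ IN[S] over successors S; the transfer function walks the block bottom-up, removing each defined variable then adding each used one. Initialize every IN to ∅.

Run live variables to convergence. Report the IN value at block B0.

Fixpoint table:
  B0: | IN={b, c, f} | OUT={b, c, f}
  B1: | IN={b} | OUT={a, b}
  B2: | IN={a, b} | OUT={a, b, e}
  B3: | IN={a, b, e} | OUT={c}
  B4: | IN={c} | OUT={c, f}
  B5: | IN={c, f} | OUT={c}
  B6: | IN={c} | OUT={}

Merge at B0: OUT[B0] = IN[B1] ⊔ IN[B5] = {b, c, f}
Applying B0's transfer function to that OUT value gives IN[B0] (row B0 above).

Answer: {b, c, f}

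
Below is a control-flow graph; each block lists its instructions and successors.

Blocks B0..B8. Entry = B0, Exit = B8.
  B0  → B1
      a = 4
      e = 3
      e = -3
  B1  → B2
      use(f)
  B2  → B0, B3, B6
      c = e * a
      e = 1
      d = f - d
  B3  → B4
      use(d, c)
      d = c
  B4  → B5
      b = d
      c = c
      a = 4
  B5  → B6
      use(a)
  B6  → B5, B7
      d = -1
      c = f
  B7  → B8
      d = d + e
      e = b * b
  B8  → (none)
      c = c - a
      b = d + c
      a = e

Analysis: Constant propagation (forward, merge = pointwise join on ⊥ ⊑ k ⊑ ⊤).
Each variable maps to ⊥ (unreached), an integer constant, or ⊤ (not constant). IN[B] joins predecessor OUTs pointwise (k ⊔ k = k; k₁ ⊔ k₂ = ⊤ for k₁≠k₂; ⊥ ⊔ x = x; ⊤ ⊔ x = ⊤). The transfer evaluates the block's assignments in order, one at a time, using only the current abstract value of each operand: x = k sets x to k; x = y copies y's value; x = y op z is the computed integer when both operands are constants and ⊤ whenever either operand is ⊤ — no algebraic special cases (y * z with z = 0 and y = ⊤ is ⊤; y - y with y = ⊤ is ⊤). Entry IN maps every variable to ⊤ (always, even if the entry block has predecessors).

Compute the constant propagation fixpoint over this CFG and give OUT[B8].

Fixpoint table:
  B0:   IN=(all ⊤)   OUT={a:4, e:-3; rest ⊤}
  B1:   IN={a:4, e:-3; rest ⊤}   OUT={a:4, e:-3; rest ⊤}
  B2:   IN={a:4, e:-3; rest ⊤}   OUT={a:4, c:-12, e:1; rest ⊤}
  B3:   IN={a:4, c:-12, e:1; rest ⊤}   OUT={a:4, c:-12, d:-12, e:1; rest ⊤}
  B4:   IN={a:4, c:-12, d:-12, e:1; rest ⊤}   OUT={a:4, b:-12, c:-12, d:-12, e:1; rest ⊤}
  B5:   IN={a:4, e:1; rest ⊤}   OUT={a:4, e:1; rest ⊤}
  B6:   IN={a:4, e:1; rest ⊤}   OUT={a:4, d:-1, e:1; rest ⊤}
  B7:   IN={a:4, d:-1, e:1; rest ⊤}   OUT={a:4, d:0; rest ⊤}
  B8:   IN={a:4, d:0; rest ⊤}   OUT={d:0; rest ⊤}

Merge at B8: IN[B8] = OUT[B7] = {a: 4, b: ⊤, c: ⊤, d: 0, e: ⊤, f: ⊤}
Applying B8's transfer function to that IN value gives OUT[B8] (row B8 above).

Answer: {a: ⊤, b: ⊤, c: ⊤, d: 0, e: ⊤, f: ⊤}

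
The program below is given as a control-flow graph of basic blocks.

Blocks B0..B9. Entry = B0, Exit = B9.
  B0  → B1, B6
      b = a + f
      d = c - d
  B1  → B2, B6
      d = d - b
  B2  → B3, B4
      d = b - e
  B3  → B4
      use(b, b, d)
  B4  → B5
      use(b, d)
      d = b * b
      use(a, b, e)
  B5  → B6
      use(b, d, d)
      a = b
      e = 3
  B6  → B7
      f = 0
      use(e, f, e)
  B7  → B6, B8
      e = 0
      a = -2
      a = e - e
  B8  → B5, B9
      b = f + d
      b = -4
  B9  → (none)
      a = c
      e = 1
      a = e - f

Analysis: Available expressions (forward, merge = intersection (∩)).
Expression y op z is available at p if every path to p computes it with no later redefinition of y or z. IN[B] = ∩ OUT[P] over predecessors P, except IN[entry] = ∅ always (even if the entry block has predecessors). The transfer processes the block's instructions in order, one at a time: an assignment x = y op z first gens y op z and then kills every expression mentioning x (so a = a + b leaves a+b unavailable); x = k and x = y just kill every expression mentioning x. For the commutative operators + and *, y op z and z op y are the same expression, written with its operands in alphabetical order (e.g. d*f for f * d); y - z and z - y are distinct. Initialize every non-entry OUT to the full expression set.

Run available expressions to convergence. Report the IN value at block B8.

Per-block solution:
  B0:   IN={}   OUT={a+f}
  B1:   IN={a+f}   OUT={a+f}
  B2:   IN={a+f}   OUT={a+f, b-e}
  B3:   IN={a+f, b-e}   OUT={a+f, b-e}
  B4:   IN={a+f, b-e}   OUT={a+f, b*b, b-e}
  B5:   IN={}   OUT={}
  B6:   IN={}   OUT={}
  B7:   IN={}   OUT={e-e}
  B8:   IN={e-e}   OUT={d+f, e-e}
  B9:   IN={d+f, e-e}   OUT={d+f, e-f}

Merge at B8: IN[B8] = OUT[B7] = {e-e}

Answer: {e-e}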